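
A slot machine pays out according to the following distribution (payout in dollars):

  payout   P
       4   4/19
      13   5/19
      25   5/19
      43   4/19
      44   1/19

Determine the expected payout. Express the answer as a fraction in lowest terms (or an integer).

E[X] = (4/19)·4 + (5/19)·13 + (5/19)·25 + (4/19)·43 + (1/19)·44
     = 422/19

422/19 dollars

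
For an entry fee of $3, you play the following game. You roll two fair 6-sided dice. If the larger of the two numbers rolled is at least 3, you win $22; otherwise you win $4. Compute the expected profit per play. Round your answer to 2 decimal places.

$17.00

E[payout] = (1/9)·4 + (8/9)·22 = 20
Expected profit = 20 − 3 = 17 ≈ $17.00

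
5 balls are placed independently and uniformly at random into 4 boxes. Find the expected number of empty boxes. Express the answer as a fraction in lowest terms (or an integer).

Let Xⱼ=1 if box j is empty. P(Xⱼ=1) = ((4-1)/4)^5 = 243/1024.
By linearity, E[#empty] = 4·243/1024 = 243/256.

243/256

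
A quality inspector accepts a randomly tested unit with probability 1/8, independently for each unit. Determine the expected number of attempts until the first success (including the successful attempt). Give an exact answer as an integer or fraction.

8

For a geometric distribution, E[trials] = 1/p = 1/(1/8) = 8.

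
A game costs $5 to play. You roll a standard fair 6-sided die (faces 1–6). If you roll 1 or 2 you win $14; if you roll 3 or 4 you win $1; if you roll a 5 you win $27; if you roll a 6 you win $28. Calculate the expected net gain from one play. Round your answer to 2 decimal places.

E[payout] = (1/3)·1 + (1/3)·14 + (1/6)·27 + (1/6)·28 = 85/6
Expected profit = 85/6 − 5 = 55/6 ≈ $9.17

$9.17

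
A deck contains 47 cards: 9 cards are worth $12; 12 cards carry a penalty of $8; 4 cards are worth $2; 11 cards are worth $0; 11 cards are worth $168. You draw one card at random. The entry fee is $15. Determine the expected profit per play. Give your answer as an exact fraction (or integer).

E[payout] = (9/47)·12 + (12/47)·(-8) + (4/47)·2 + (11/47)·0 + (11/47)·168 = 1868/47
Expected profit = 1868/47 − 15 = 1163/47

1163/47 dollars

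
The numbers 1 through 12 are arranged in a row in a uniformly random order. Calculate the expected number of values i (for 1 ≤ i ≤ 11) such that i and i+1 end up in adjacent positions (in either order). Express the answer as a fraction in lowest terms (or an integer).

11/6

For each i ∈ {1,…,11}, let Xᵢ = 1 if i and i+1 are adjacent. P(Xᵢ=1) = 2·(12−1)!/12! = 2/12.
By linearity, E[ΣXᵢ] = (11)·(2/12) = 11/6.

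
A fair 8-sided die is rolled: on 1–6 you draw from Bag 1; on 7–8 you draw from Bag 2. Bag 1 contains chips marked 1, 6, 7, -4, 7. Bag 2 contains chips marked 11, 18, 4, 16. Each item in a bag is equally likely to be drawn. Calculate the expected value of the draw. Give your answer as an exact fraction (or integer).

E[X | Bag 1] = (1 + 6 + 7 − 4 + 7)/5 = 17/5
E[X | Bag 2] = (11 + 18 + 4 + 16)/4 = 49/4
E[X] = (3/4)·17/5 + (1/4)·49/4 = 449/80

449/80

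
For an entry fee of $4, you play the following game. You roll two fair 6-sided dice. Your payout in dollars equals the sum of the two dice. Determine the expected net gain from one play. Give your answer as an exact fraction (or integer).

$3

Distribution of the sum of the two dice: 2 w.p. 1/36, 3 w.p. 1/18, 4 w.p. 1/12, 5 w.p. 1/9, 6 w.p. 5/36, 7 w.p. 1/6, …
E[payout] = (1/36)·2 + (1/18)·3 + (1/12)·4 + (1/9)·5 + (5/36)·6 + (1/6)·7 + (5/36)·8 + (1/9)·9 + (1/12)·10 + (1/18)·11 + (1/36)·12 = 7
Expected profit = 7 − 4 = 3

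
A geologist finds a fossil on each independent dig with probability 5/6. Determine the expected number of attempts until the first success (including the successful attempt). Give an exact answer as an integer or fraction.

For a geometric distribution, E[trials] = 1/p = 1/(5/6) = 6/5.

6/5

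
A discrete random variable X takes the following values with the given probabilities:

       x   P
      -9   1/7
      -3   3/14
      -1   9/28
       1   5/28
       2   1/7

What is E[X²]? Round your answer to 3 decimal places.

14.571

E[X²] = (1/7)·81 + (3/14)·9 + (9/28)·1 + (5/28)·1 + (1/7)·4
     = 102/7 ≈ 14.571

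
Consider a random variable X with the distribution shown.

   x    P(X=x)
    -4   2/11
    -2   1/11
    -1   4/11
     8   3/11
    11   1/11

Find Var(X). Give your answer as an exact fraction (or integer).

E[X] = (2/11)·(-4) + (1/11)·(-2) + (4/11)·(-1) + (3/11)·8 + (1/11)·11 = 21/11
E[X²] = (2/11)·16 + (1/11)·4 + (4/11)·1 + (3/11)·64 + (1/11)·121 = 353/11
Var(X) = 353/11 − (21/11)² = 3442/121

3442/121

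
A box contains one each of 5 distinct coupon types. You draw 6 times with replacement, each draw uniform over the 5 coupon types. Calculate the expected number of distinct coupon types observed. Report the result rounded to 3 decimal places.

3.689

Let Xⱼ=1 if type j appears at least once. P(Xⱼ=1) = 1 − ((5−1)/5)^6 = 11529/15625.
E[#distinct] = 5·11529/15625 = 11529/3125.
≈ 3.689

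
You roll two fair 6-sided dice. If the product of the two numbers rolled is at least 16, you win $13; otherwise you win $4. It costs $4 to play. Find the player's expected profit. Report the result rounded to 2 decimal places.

E[payout] = (25/36)·4 + (11/36)·13 = 27/4
Expected profit = 27/4 − 4 = 11/4 ≈ $2.75

$2.75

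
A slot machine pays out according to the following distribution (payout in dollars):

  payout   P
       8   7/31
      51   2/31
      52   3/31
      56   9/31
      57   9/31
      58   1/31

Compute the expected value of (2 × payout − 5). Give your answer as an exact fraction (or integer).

E[2x-5] = (7/31)·11 + (2/31)·97 + (3/31)·99 + (9/31)·107 + (9/31)·109 + (1/31)·111
     = 2623/31

2623/31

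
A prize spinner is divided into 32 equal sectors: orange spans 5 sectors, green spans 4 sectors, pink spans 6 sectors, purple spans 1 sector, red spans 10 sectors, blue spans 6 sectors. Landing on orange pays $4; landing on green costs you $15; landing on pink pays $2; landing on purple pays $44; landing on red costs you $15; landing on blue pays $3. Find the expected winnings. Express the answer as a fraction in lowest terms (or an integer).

-29/8 dollars

E[payout] = (5/32)·4 + (4/32)·(-15) + (6/32)·2 + (1/32)·44 + (10/32)·(-15) + (6/32)·3 = -29/8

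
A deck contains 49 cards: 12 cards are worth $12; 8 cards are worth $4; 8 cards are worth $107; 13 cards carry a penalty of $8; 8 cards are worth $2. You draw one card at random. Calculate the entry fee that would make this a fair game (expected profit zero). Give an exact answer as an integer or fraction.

944/49 dollars

E[payout] = (12/49)·12 + (8/49)·4 + (8/49)·107 + (13/49)·(-8) + (8/49)·2 = 944/49
Fair fee = E[payout] = 944/49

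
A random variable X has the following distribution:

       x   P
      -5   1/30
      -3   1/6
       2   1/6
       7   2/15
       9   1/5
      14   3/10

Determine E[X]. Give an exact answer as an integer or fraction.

33/5

E[X] = (1/30)·(-5) + (1/6)·(-3) + (1/6)·2 + (2/15)·7 + (1/5)·9 + (3/10)·14
     = 33/5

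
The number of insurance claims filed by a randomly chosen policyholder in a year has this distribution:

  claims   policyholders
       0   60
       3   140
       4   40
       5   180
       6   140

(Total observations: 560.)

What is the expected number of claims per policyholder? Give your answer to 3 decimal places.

Total = 560, so P(claims=0) = 60/560, etc.
E[X] = (3/28)·0 + (1/4)·3 + (1/14)·4 + (9/28)·5 + (1/4)·6
     = 29/7 ≈ 4.143

4.143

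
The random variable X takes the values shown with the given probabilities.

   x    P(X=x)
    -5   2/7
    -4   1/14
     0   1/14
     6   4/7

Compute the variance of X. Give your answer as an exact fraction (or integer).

1270/49

E[X] = (2/7)·(-5) + (1/14)·(-4) + (1/14)·0 + (4/7)·6 = 12/7
E[X²] = (2/7)·25 + (1/14)·16 + (1/14)·0 + (4/7)·36 = 202/7
Var(X) = 202/7 − (12/7)² = 1270/49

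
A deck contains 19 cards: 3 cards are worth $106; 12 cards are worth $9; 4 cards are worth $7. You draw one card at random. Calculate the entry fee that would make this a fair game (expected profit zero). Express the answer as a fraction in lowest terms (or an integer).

E[payout] = (3/19)·106 + (12/19)·9 + (4/19)·7 = 454/19
Fair fee = E[payout] = 454/19

454/19 dollars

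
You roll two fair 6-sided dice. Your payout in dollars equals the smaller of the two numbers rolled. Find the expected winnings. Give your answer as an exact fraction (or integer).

Distribution of the smaller of the two numbers rolled: 1 w.p. 11/36, 2 w.p. 1/4, 3 w.p. 7/36, 4 w.p. 5/36, 5 w.p. 1/12, 6 w.p. 1/36
E[payout] = (11/36)·1 + (1/4)·2 + (7/36)·3 + (5/36)·4 + (1/12)·5 + (1/36)·6 = 91/36

91/36 dollars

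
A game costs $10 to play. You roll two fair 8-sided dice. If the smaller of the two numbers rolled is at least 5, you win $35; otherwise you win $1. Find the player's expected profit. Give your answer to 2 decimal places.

-$0.50

E[payout] = (3/4)·1 + (1/4)·35 = 19/2
Expected profit = 19/2 − 10 = -1/2 ≈ -$0.50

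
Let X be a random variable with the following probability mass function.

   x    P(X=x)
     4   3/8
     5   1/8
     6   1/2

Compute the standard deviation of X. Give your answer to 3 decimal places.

E[X] = 41/8, E[X²] = 217/8
Var(X) = E[X²] − (E[X])² = 217/8 − 1681/64 = 55/64
SD(X) = √(55/64) ≈ 0.927

0.927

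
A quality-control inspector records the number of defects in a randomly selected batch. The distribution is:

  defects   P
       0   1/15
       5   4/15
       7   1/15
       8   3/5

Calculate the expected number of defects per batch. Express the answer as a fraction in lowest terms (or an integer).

33/5

E[X] = (1/15)·0 + (4/15)·5 + (1/15)·7 + (3/5)·8
     = 33/5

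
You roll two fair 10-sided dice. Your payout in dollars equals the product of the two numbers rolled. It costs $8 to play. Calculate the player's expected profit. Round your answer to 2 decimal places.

$22.25

Distribution of the product of the two numbers rolled: 1 w.p. 1/100, 2 w.p. 1/50, 3 w.p. 1/50, 4 w.p. 3/100, 5 w.p. 1/50, 6 w.p. 1/25, …
E[payout] = (1/100)·1 + (1/50)·2 + (1/50)·3 + (3/100)·4 + (1/50)·5 + (1/25)·6 + (1/50)·7 + (1/25)·8 + (3/100)·9 + (1/25)·10 + (1/25)·12 + (1/50)·14 + (1/50)·15 + (3/100)·16 + (1/25)·18 + (1/25)·20 + (1/50)·21 + (1/25)·24 + (1/100)·25 + (1/50)·27 + (1/50)·28 + (1/25)·30 + (1/50)·32 + (1/50)·35 + (3/100)·36 + (1/25)·40 + (1/50)·42 + (1/50)·45 + (1/50)·48 + (1/100)·49 + (1/50)·50 + (1/50)·54 + (1/50)·56 + (1/50)·60 + (1/50)·63 + (1/100)·64 + (1/50)·70 + (1/50)·72 + (1/50)·80 + (1/100)·81 + (1/50)·90 + (1/100)·100 = 121/4
Expected profit = 121/4 − 8 = 89/4 ≈ $22.25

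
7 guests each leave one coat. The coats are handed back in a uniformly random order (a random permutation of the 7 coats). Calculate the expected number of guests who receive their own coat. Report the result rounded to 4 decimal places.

Let Xᵢ = 1 if person i gets their own coat. For each i, P(Xᵢ=1) = 1/7.
By linearity of expectation, E[X₁+…+X_7] = 7·(1/7) = 1.
≈ 1.0000

1.0000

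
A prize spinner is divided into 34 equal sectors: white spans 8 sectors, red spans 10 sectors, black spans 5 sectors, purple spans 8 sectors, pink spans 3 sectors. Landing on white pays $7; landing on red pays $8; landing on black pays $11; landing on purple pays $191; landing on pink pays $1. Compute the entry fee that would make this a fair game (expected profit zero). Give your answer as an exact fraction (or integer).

E[payout] = (8/34)·7 + (10/34)·8 + (5/34)·11 + (8/34)·191 + (3/34)·1 = 861/17
Fair fee = E[payout] = 861/17

861/17 dollars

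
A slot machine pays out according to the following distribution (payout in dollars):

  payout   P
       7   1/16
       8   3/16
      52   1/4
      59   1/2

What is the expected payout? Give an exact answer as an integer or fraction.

711/16 dollars

E[X] = (1/16)·7 + (3/16)·8 + (1/4)·52 + (1/2)·59
     = 711/16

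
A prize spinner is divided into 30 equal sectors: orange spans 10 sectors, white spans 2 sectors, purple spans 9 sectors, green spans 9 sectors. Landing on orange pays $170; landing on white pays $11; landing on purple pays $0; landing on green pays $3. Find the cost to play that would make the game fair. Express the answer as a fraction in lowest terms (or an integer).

E[payout] = (10/30)·170 + (2/30)·11 + (9/30)·0 + (9/30)·3 = 583/10
Fair fee = E[payout] = 583/10

583/10 dollars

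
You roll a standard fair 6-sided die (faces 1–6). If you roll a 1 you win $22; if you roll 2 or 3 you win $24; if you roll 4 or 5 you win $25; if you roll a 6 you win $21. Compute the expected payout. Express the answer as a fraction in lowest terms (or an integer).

47/2 dollars

E[payout] = (1/6)·21 + (1/6)·22 + (1/3)·24 + (1/3)·25 = 47/2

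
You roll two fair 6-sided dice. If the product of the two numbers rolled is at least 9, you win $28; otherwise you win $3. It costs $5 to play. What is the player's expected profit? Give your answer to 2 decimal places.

E[payout] = (4/9)·3 + (5/9)·28 = 152/9
Expected profit = 152/9 − 5 = 107/9 ≈ $11.89

$11.89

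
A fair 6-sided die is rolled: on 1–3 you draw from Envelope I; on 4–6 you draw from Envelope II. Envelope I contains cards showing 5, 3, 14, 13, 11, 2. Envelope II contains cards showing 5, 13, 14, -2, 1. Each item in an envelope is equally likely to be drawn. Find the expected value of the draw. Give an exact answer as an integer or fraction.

E[X | Envelope I] = (5 + 3 + 14 + 13 + 11 + 2)/6 = 8
E[X | Envelope II] = (5 + 13 + 14 − 2 + 1)/5 = 31/5
E[X] = (1/2)·8 + (1/2)·31/5 = 71/10

71/10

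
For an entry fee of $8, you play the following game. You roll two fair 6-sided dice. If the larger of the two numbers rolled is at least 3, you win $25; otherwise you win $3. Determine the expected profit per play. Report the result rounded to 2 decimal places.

E[payout] = (1/9)·3 + (8/9)·25 = 203/9
Expected profit = 203/9 − 8 = 131/9 ≈ $14.56

$14.56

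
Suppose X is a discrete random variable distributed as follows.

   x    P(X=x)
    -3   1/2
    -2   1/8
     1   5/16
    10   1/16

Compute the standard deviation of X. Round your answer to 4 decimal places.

3.3019

E[X] = -13/16, E[X²] = 185/16
Var(X) = E[X²] − (E[X])² = 185/16 − 169/256 = 2791/256
SD(X) = √(2791/256) ≈ 3.3019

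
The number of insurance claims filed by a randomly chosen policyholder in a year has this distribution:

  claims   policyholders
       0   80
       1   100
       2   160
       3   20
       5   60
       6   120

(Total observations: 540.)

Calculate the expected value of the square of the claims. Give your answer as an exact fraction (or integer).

337/27

Total = 540, so P(claims=0) = 80/540, etc.
E[X²] = (4/27)·0 + (5/27)·1 + (8/27)·4 + (1/27)·9 + (1/9)·25 + (2/9)·36
     = 337/27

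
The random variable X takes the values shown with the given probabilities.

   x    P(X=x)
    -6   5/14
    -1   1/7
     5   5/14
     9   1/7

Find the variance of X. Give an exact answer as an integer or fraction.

E[X] = (5/14)·(-6) + (1/7)·(-1) + (5/14)·5 + (1/7)·9 = 11/14
E[X²] = (5/14)·36 + (1/7)·1 + (5/14)·25 + (1/7)·81 = 67/2
Var(X) = 67/2 − (11/14)² = 6445/196

6445/196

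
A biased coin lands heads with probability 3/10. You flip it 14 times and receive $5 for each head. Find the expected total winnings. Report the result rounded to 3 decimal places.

E[#heads] = 14·3/10 = 21/5 (linearity over flips).
E[winnings] = 5·21/5 = 21.
≈ 21.000

$21.000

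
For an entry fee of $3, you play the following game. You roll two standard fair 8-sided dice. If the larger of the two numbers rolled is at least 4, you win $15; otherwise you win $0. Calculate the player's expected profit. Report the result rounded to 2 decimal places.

E[payout] = (9/64)·0 + (55/64)·15 = 825/64
Expected profit = 825/64 − 3 = 633/64 ≈ $9.89

$9.89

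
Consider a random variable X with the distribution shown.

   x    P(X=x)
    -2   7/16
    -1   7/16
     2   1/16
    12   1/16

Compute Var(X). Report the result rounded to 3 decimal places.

E[X] = (7/16)·(-2) + (7/16)·(-1) + (1/16)·2 + (1/16)·12 = -7/16
E[X²] = (7/16)·4 + (7/16)·1 + (1/16)·4 + (1/16)·144 = 183/16
Var(X) = 183/16 − (-7/16)² = 2879/256 ≈ 11.246

11.246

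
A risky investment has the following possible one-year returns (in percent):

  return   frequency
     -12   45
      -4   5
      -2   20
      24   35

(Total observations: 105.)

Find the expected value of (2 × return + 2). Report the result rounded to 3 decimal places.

Total = 105, so P(return=-12) = 45/105, etc.
E[2x+2] = (3/7)·(-22) + (1/21)·(-6) + (4/21)·(-2) + (1/3)·50
     = 46/7 ≈ 6.571

6.571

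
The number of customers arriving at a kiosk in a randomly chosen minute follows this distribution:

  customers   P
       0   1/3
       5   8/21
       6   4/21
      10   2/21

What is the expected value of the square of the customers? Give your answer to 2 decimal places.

E[X²] = (1/3)·0 + (8/21)·25 + (4/21)·36 + (2/21)·100
     = 544/21 ≈ 25.90

25.90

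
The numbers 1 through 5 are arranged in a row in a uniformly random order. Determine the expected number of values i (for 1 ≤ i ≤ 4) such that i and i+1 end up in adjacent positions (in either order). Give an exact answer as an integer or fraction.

For each i ∈ {1,…,4}, let Xᵢ = 1 if i and i+1 are adjacent. P(Xᵢ=1) = 2·(5−1)!/5! = 2/5.
By linearity, E[ΣXᵢ] = (4)·(2/5) = 8/5.

8/5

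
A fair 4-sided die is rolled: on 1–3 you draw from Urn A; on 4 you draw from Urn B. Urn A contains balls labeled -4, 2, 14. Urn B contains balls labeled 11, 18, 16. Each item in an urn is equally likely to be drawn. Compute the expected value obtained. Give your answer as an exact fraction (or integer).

E[X | Urn A] = (-4 + 2 + 14)/3 = 4
E[X | Urn B] = (11 + 18 + 16)/3 = 15
E[X] = (3/4)·4 + (1/4)·15 = 27/4

27/4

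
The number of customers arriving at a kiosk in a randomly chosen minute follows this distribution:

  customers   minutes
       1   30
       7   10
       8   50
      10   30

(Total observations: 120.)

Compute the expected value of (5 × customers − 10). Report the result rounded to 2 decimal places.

23.33

Total = 120, so P(customers=1) = 30/120, etc.
E[5x-10] = (1/4)·(-5) + (1/12)·25 + (5/12)·30 + (1/4)·40
     = 70/3 ≈ 23.33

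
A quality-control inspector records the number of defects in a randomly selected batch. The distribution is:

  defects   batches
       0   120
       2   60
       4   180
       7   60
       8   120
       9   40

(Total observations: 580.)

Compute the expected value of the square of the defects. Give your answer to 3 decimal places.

29.276

Total = 580, so P(defects=0) = 120/580, etc.
E[X²] = (6/29)·0 + (3/29)·4 + (9/29)·16 + (3/29)·49 + (6/29)·64 + (2/29)·81
     = 849/29 ≈ 29.276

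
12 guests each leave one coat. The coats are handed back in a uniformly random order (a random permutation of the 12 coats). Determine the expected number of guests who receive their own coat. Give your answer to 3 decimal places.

Let Xᵢ = 1 if person i gets their own coat. For each i, P(Xᵢ=1) = 1/12.
By linearity of expectation, E[X₁+…+X_12] = 12·(1/12) = 1.
≈ 1.000

1.000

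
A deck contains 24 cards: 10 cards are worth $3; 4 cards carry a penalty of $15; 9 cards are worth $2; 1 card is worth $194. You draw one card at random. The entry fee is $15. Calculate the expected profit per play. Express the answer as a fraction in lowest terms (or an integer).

E[payout] = (10/24)·3 + (4/24)·(-15) + (9/24)·2 + (1/24)·194 = 91/12
Expected profit = 91/12 − 15 = -89/12

-89/12 dollars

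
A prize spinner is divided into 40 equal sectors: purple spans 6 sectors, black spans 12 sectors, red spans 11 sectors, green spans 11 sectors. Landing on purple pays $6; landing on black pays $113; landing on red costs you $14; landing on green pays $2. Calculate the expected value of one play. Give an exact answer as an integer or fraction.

63/2 dollars

E[payout] = (6/40)·6 + (12/40)·113 + (11/40)·(-14) + (11/40)·2 = 63/2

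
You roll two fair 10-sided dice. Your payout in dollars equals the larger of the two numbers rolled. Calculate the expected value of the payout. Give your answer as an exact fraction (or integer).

143/20 dollars

Distribution of the larger of the two numbers rolled: 1 w.p. 1/100, 2 w.p. 3/100, 3 w.p. 1/20, 4 w.p. 7/100, 5 w.p. 9/100, 6 w.p. 11/100, …
E[payout] = (1/100)·1 + (3/100)·2 + (1/20)·3 + (7/100)·4 + (9/100)·5 + (11/100)·6 + (13/100)·7 + (3/20)·8 + (17/100)·9 + (19/100)·10 = 143/20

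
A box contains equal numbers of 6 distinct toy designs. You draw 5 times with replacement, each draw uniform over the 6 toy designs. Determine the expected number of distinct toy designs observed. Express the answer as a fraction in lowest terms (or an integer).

4651/1296

Let Xⱼ=1 if type j appears at least once. P(Xⱼ=1) = 1 − ((6−1)/6)^5 = 4651/7776.
E[#distinct] = 6·4651/7776 = 4651/1296.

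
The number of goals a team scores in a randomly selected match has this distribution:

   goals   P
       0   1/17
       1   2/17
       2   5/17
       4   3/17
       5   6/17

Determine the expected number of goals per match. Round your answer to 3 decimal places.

E[X] = (1/17)·0 + (2/17)·1 + (5/17)·2 + (3/17)·4 + (6/17)·5
     = 54/17 ≈ 3.176

3.176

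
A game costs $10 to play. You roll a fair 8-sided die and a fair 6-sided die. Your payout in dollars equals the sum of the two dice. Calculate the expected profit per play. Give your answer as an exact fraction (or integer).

-$2

Distribution of the sum of the two dice: 2 w.p. 1/48, 3 w.p. 1/24, 4 w.p. 1/16, 5 w.p. 1/12, 6 w.p. 5/48, 7 w.p. 1/8, …
E[payout] = (1/48)·2 + (1/24)·3 + (1/16)·4 + (1/12)·5 + (5/48)·6 + (1/8)·7 + (1/8)·8 + (1/8)·9 + (5/48)·10 + (1/12)·11 + (1/16)·12 + (1/24)·13 + (1/48)·14 = 8
Expected profit = 8 − 10 = -2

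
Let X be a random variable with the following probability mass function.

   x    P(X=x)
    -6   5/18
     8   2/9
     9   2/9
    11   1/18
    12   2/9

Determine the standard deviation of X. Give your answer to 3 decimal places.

7.204

E[X] = 97/18, E[X²] = 1457/18
Var(X) = E[X²] − (E[X])² = 1457/18 − 9409/324 = 16817/324
SD(X) = √(16817/324) ≈ 7.204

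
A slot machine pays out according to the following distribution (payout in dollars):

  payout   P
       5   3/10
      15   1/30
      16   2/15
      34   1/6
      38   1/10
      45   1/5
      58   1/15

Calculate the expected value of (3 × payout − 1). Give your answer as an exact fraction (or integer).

392/5

E[3x-1] = (3/10)·14 + (1/30)·44 + (2/15)·47 + (1/6)·101 + (1/10)·113 + (1/5)·134 + (1/15)·173
     = 392/5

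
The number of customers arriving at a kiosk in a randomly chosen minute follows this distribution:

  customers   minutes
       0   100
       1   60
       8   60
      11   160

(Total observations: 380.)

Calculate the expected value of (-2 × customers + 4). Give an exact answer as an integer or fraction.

Total = 380, so P(customers=0) = 100/380, etc.
E[-2x+4] = (5/19)·4 + (3/19)·2 + (3/19)·(-12) + (8/19)·(-18)
     = -154/19

-154/19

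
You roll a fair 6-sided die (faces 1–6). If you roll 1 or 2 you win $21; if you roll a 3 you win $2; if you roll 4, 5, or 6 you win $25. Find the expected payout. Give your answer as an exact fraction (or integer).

119/6 dollars

E[payout] = (1/6)·2 + (1/3)·21 + (1/2)·25 = 119/6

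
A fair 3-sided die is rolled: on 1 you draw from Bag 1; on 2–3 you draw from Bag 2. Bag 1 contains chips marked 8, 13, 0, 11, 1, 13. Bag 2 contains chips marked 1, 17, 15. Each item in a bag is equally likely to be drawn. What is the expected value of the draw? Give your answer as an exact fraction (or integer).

89/9

E[X | Bag 1] = (8 + 13 + 0 + 11 + 1 + 13)/6 = 23/3
E[X | Bag 2] = (1 + 17 + 15)/3 = 11
E[X] = (1/3)·23/3 + (2/3)·11 = 89/9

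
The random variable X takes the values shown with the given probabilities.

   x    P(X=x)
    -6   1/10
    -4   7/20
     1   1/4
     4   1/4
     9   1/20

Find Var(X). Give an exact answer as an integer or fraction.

1741/100

E[X] = (1/10)·(-6) + (7/20)·(-4) + (1/4)·1 + (1/4)·4 + (1/20)·9 = -3/10
E[X²] = (1/10)·36 + (7/20)·16 + (1/4)·1 + (1/4)·16 + (1/20)·81 = 35/2
Var(X) = 35/2 − (-3/10)² = 1741/100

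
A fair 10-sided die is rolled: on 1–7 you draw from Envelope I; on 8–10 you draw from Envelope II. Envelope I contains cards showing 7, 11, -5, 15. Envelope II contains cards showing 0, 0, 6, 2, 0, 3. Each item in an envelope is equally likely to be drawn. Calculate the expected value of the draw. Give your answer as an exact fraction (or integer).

E[X | Envelope I] = (7 + 11 − 5 + 15)/4 = 7
E[X | Envelope II] = (0 + 0 + 6 + 2 + 0 + 3)/6 = 11/6
E[X] = (7/10)·7 + (3/10)·11/6 = 109/20

109/20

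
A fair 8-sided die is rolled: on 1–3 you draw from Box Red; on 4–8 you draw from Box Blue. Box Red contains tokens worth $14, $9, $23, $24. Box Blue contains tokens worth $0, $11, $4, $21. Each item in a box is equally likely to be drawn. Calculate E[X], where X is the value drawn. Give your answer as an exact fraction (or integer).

E[X | Box Red] = (14 + 9 + 23 + 24)/4 = 35/2
E[X | Box Blue] = (0 + 11 + 4 + 21)/4 = 9
E[X] = (3/8)·35/2 + (5/8)·9 = 195/16

195/16 dollars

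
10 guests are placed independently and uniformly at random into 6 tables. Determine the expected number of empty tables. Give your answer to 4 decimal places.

0.9690

Let Xⱼ=1 if table j is empty. P(Xⱼ=1) = ((6-1)/6)^10 = 9765625/60466176.
By linearity, E[#empty] = 6·9765625/60466176 = 9765625/10077696.
≈ 0.9690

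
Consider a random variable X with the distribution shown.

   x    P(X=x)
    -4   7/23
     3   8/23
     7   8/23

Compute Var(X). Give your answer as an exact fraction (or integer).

10544/529

E[X] = (7/23)·(-4) + (8/23)·3 + (8/23)·7 = 52/23
E[X²] = (7/23)·16 + (8/23)·9 + (8/23)·49 = 576/23
Var(X) = 576/23 − (52/23)² = 10544/529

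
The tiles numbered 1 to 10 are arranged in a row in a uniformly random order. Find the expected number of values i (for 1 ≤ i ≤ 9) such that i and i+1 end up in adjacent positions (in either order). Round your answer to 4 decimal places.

1.8000

For each i ∈ {1,…,9}, let Xᵢ = 1 if i and i+1 are adjacent. P(Xᵢ=1) = 2·(10−1)!/10! = 2/10.
By linearity, E[ΣXᵢ] = (9)·(2/10) = 9/5.
≈ 1.8000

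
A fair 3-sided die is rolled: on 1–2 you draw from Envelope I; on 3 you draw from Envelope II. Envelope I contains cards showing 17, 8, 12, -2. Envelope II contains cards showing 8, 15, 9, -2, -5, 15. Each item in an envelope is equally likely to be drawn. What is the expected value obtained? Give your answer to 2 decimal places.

8.06

E[X | Envelope I] = (17 + 8 + 12 − 2)/4 = 35/4
E[X | Envelope II] = (8 + 15 + 9 − 2 − 5 + 15)/6 = 20/3
E[X] = (2/3)·35/4 + (1/3)·20/3 = 145/18 ≈ 8.06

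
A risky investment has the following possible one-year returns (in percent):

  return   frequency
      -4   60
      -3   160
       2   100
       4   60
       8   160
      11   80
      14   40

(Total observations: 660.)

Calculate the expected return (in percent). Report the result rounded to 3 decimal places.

3.697

Total = 660, so P(return=-4) = 60/660, etc.
E[X] = (1/11)·(-4) + (8/33)·(-3) + (5/33)·2 + (1/11)·4 + (8/33)·8 + (4/33)·11 + (2/33)·14
     = 122/33 ≈ 3.697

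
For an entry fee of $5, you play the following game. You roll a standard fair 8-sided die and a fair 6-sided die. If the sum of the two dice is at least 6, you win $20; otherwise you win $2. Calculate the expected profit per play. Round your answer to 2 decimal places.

$11.25

E[payout] = (5/24)·2 + (19/24)·20 = 65/4
Expected profit = 65/4 − 5 = 45/4 ≈ $11.25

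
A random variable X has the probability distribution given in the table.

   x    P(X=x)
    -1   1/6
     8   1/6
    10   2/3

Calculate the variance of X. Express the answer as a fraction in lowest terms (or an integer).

E[X] = (1/6)·(-1) + (1/6)·8 + (2/3)·10 = 47/6
E[X²] = (1/6)·1 + (1/6)·64 + (2/3)·100 = 155/2
Var(X) = 155/2 − (47/6)² = 581/36

581/36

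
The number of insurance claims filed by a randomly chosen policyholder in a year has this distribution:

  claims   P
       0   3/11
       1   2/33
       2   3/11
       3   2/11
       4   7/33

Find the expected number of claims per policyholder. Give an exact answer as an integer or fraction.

2

E[X] = (3/11)·0 + (2/33)·1 + (3/11)·2 + (2/11)·3 + (7/33)·4
     = 2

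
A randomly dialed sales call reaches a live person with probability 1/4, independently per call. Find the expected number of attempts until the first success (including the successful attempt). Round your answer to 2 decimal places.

For a geometric distribution, E[trials] = 1/p = 1/(1/4) = 4.
≈ 4.00

4.00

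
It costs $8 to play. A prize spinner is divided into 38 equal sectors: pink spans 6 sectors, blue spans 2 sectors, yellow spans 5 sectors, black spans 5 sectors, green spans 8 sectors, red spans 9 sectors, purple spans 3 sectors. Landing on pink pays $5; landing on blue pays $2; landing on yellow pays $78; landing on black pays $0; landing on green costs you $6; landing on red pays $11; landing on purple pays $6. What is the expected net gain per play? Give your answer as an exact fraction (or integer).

E[payout] = (6/38)·5 + (2/38)·2 + (5/38)·78 + (5/38)·0 + (8/38)·(-6) + (9/38)·11 + (3/38)·6 = 493/38
Expected profit = 493/38 − 8 = 189/38

189/38 dollars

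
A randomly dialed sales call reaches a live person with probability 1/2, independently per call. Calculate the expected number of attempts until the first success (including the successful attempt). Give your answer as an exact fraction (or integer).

For a geometric distribution, E[trials] = 1/p = 1/(1/2) = 2.

2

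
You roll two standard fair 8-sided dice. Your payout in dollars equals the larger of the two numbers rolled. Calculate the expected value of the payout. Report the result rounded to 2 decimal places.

$5.81

Distribution of the larger of the two numbers rolled: 1 w.p. 1/64, 2 w.p. 3/64, 3 w.p. 5/64, 4 w.p. 7/64, 5 w.p. 9/64, 6 w.p. 11/64, …
E[payout] = (1/64)·1 + (3/64)·2 + (5/64)·3 + (7/64)·4 + (9/64)·5 + (11/64)·6 + (13/64)·7 + (15/64)·8 = 93/16
≈ $5.81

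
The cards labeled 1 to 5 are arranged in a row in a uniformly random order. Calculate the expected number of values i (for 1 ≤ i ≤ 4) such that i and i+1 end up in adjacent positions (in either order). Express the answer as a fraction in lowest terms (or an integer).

8/5

For each i ∈ {1,…,4}, let Xᵢ = 1 if i and i+1 are adjacent. P(Xᵢ=1) = 2·(5−1)!/5! = 2/5.
By linearity, E[ΣXᵢ] = (4)·(2/5) = 8/5.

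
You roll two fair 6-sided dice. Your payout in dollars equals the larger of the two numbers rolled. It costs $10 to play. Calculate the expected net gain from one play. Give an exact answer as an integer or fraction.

Distribution of the larger of the two numbers rolled: 1 w.p. 1/36, 2 w.p. 1/12, 3 w.p. 5/36, 4 w.p. 7/36, 5 w.p. 1/4, 6 w.p. 11/36
E[payout] = (1/36)·1 + (1/12)·2 + (5/36)·3 + (7/36)·4 + (1/4)·5 + (11/36)·6 = 161/36
Expected profit = 161/36 − 10 = -199/36

-199/36 dollars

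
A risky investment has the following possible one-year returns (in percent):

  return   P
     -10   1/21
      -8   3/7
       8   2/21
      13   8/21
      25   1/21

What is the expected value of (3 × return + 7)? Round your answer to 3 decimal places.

16.000

E[3x+7] = (1/21)·(-23) + (3/7)·(-17) + (2/21)·31 + (8/21)·46 + (1/21)·82
     = 16 ≈ 16.000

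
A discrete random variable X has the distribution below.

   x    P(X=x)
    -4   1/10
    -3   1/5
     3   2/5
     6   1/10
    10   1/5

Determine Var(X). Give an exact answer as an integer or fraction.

E[X] = (1/10)·(-4) + (1/5)·(-3) + (2/5)·3 + (1/10)·6 + (1/5)·10 = 14/5
E[X²] = (1/10)·16 + (1/5)·9 + (2/5)·9 + (1/10)·36 + (1/5)·100 = 153/5
Var(X) = 153/5 − (14/5)² = 569/25

569/25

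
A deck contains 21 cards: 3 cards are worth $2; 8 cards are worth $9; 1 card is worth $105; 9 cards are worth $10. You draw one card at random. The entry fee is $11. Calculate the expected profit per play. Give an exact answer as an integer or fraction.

$2

E[payout] = (3/21)·2 + (8/21)·9 + (1/21)·105 + (9/21)·10 = 13
Expected profit = 13 − 11 = 2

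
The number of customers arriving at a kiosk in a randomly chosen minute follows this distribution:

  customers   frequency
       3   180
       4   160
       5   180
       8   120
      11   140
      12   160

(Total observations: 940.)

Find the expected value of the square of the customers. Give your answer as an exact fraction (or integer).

2817/47

Total = 940, so P(customers=3) = 180/940, etc.
E[X²] = (9/47)·9 + (8/47)·16 + (9/47)·25 + (6/47)·64 + (7/47)·121 + (8/47)·144
     = 2817/47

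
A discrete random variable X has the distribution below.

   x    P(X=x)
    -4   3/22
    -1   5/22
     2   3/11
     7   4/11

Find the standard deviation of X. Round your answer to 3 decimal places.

E[X] = 51/22, E[X²] = 469/22
Var(X) = E[X²] − (E[X])² = 469/22 − 2601/484 = 7717/484
SD(X) = √(7717/484) ≈ 3.993

3.993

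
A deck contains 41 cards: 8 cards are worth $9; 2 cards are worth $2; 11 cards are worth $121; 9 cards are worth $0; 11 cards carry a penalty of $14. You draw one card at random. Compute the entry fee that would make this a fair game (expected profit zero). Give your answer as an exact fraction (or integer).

E[payout] = (8/41)·9 + (2/41)·2 + (11/41)·121 + (9/41)·0 + (11/41)·(-14) = 1253/41
Fair fee = E[payout] = 1253/41

1253/41 dollars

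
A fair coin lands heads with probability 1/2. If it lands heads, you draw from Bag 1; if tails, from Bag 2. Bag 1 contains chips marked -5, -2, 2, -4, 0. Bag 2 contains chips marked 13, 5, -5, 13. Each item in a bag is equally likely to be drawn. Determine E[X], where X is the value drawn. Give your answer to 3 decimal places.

2.350

E[X | Bag 1] = (-5 − 2 + 2 − 4 + 0)/5 = -9/5
E[X | Bag 2] = (13 + 5 − 5 + 13)/4 = 13/2
E[X] = (1/2)·(-9/5) + (1/2)·13/2 = 47/20 ≈ 2.350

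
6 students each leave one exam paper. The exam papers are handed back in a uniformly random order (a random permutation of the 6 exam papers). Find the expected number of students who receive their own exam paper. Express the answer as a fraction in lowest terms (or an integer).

1

Let Xᵢ = 1 if person i gets their own exam paper. For each i, P(Xᵢ=1) = 1/6.
By linearity of expectation, E[X₁+…+X_6] = 6·(1/6) = 1.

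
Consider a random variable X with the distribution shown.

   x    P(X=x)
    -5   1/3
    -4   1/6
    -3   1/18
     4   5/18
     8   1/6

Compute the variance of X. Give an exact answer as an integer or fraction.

8621/324

E[X] = (1/3)·(-5) + (1/6)·(-4) + (1/18)·(-3) + (5/18)·4 + (1/6)·8 = -1/18
E[X²] = (1/3)·25 + (1/6)·16 + (1/18)·9 + (5/18)·16 + (1/6)·64 = 479/18
Var(X) = 479/18 − (-1/18)² = 8621/324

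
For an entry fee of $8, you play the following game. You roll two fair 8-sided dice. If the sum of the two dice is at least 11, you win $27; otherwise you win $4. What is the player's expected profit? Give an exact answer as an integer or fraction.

E[payout] = (43/64)·4 + (21/64)·27 = 739/64
Expected profit = 739/64 − 8 = 227/64

227/64 dollars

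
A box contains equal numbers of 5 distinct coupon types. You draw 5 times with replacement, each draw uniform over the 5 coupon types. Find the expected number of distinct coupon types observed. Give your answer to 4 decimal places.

3.3616

Let Xⱼ=1 if type j appears at least once. P(Xⱼ=1) = 1 − ((5−1)/5)^5 = 2101/3125.
E[#distinct] = 5·2101/3125 = 2101/625.
≈ 3.3616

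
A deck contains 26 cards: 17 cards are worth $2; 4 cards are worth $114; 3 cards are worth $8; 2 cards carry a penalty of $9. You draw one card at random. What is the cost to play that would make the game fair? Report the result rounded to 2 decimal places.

E[payout] = (17/26)·2 + (4/26)·114 + (3/26)·8 + (2/26)·(-9) = 248/13
Fair fee = E[payout] = 248/13 ≈ $19.08

$19.08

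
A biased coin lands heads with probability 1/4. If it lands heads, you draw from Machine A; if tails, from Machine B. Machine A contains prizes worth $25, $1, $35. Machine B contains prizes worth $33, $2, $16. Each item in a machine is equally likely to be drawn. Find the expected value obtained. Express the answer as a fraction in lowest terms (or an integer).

E[X | Machine A] = (25 + 1 + 35)/3 = 61/3
E[X | Machine B] = (33 + 2 + 16)/3 = 17
E[X] = (1/4)·61/3 + (3/4)·17 = 107/6

107/6 dollars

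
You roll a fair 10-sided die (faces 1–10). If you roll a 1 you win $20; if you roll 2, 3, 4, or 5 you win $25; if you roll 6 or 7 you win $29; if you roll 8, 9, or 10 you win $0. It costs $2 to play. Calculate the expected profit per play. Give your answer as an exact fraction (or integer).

79/5 dollars

E[payout] = (3/10)·0 + (1/10)·20 + (2/5)·25 + (1/5)·29 = 89/5
Expected profit = 89/5 − 2 = 79/5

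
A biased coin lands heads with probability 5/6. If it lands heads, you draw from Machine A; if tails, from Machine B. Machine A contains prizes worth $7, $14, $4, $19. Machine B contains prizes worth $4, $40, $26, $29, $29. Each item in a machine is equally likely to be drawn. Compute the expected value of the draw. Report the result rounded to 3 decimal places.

E[X | Machine A] = (7 + 14 + 4 + 19)/4 = 11
E[X | Machine B] = (4 + 40 + 26 + 29 + 29)/5 = 128/5
E[X] = (5/6)·11 + (1/6)·128/5 = 403/30 ≈ 13.433

$13.433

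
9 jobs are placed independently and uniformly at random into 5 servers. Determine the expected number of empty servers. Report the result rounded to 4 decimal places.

0.6711

Let Xⱼ=1 if server j is empty. P(Xⱼ=1) = ((5-1)/5)^9 = 262144/1953125.
By linearity, E[#empty] = 5·262144/1953125 = 262144/390625.
≈ 0.6711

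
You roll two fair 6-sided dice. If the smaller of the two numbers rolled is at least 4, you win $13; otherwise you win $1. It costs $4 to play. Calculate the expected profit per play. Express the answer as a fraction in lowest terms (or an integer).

E[payout] = (3/4)·1 + (1/4)·13 = 4
Expected profit = 4 − 4 = 0

$0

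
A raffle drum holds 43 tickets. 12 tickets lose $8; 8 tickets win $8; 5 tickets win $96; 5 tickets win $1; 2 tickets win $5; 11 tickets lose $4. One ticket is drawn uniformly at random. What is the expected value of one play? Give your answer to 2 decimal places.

E[payout] = (12/43)·(-8) + (8/43)·8 + (5/43)·96 + (5/43)·1 + (2/43)·5 + (11/43)·(-4) = 419/43
≈ $9.74

$9.74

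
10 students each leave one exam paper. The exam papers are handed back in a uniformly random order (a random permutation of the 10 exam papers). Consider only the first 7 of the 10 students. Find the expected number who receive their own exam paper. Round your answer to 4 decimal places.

0.7000

Let Xᵢ = 1 if person i gets their own exam paper. For each i, P(Xᵢ=1) = 1/10.
By linearity of expectation, E[X₁+…+X_7] = 7·(1/10) = 7/10.
≈ 0.7000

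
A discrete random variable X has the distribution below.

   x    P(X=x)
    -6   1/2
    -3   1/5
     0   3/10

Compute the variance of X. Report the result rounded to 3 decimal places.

6.840

E[X] = (1/2)·(-6) + (1/5)·(-3) + (3/10)·0 = -18/5
E[X²] = (1/2)·36 + (1/5)·9 + (3/10)·0 = 99/5
Var(X) = 99/5 − (-18/5)² = 171/25 ≈ 6.840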